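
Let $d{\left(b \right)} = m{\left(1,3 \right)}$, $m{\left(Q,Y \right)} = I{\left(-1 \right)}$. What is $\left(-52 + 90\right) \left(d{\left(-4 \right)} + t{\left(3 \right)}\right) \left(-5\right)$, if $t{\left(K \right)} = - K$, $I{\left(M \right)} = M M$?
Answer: $380$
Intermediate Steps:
$I{\left(M \right)} = M^{2}$
$m{\left(Q,Y \right)} = 1$ ($m{\left(Q,Y \right)} = \left(-1\right)^{2} = 1$)
$d{\left(b \right)} = 1$
$\left(-52 + 90\right) \left(d{\left(-4 \right)} + t{\left(3 \right)}\right) \left(-5\right) = \left(-52 + 90\right) \left(1 - 3\right) \left(-5\right) = 38 \left(1 - 3\right) \left(-5\right) = 38 \left(\left(-2\right) \left(-5\right)\right) = 38 \cdot 10 = 380$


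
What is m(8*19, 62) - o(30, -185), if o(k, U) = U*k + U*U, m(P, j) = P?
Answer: -28523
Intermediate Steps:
o(k, U) = U² + U*k (o(k, U) = U*k + U² = U² + U*k)
m(8*19, 62) - o(30, -185) = 8*19 - (-185)*(-185 + 30) = 152 - (-185)*(-155) = 152 - 1*28675 = 152 - 28675 = -28523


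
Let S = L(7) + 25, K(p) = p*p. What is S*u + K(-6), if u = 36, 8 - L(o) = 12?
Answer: 792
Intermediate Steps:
K(p) = p²
L(o) = -4 (L(o) = 8 - 1*12 = 8 - 12 = -4)
S = 21 (S = -4 + 25 = 21)
S*u + K(-6) = 21*36 + (-6)² = 756 + 36 = 792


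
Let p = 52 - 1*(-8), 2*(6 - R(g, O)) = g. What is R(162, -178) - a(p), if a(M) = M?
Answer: -135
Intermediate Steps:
R(g, O) = 6 - g/2
p = 60 (p = 52 + 8 = 60)
R(162, -178) - a(p) = (6 - ½*162) - 1*60 = (6 - 81) - 60 = -75 - 60 = -135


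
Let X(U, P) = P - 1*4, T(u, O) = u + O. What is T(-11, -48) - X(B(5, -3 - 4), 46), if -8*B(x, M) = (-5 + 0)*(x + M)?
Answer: -101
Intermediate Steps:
B(x, M) = 5*M/8 + 5*x/8 (B(x, M) = -(-5 + 0)*(x + M)/8 = -(-5)*(M + x)/8 = -(-5*M - 5*x)/8 = 5*M/8 + 5*x/8)
T(u, O) = O + u
X(U, P) = -4 + P (X(U, P) = P - 4 = -4 + P)
T(-11, -48) - X(B(5, -3 - 4), 46) = (-48 - 11) - (-4 + 46) = -59 - 1*42 = -59 - 42 = -101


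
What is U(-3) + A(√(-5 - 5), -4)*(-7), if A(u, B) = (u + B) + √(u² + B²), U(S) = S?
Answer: 25 - 7*√6 - 7*I*√10 ≈ 7.8536 - 22.136*I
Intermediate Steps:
A(u, B) = B + u + √(B² + u²) (A(u, B) = (B + u) + √(B² + u²) = B + u + √(B² + u²))
U(-3) + A(√(-5 - 5), -4)*(-7) = -3 + (-4 + √(-5 - 5) + √((-4)² + (√(-5 - 5))²))*(-7) = -3 + (-4 + √(-10) + √(16 + (√(-10))²))*(-7) = -3 + (-4 + I*√10 + √(16 + (I*√10)²))*(-7) = -3 + (-4 + I*√10 + √(16 - 10))*(-7) = -3 + (-4 + I*√10 + √6)*(-7) = -3 + (-4 + √6 + I*√10)*(-7) = -3 + (28 - 7*√6 - 7*I*√10) = 25 - 7*√6 - 7*I*√10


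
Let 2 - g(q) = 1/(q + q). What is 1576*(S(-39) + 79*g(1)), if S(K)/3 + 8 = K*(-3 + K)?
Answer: 7893396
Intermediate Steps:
g(q) = 2 - 1/(2*q) (g(q) = 2 - 1/(q + q) = 2 - 1/(2*q))
S(K) = -24 + 3*K*(-3 + K) (S(K) = -24 + 3*(K*(-3 + K)) = -24 + 3*K*(-3 + K))
1576*(S(-39) + 79*g(1)) = 1576*((-24 - 9*(-39) + 3*(-39)**2) + 79*(2 - 1/2/1)) = 1576*((-24 + 351 + 3*1521) + 79*(2 - 1/2*1)) = 1576*((-24 + 351 + 4563) + 79*(2 - 1/2)) = 1576*(4890 + 79*(3/2)) = 1576*(4890 + 237/2) = 1576*(10017/2) = 7893396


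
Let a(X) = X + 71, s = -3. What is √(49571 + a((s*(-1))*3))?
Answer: √49651 ≈ 222.82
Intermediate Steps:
a(X) = 71 + X
√(49571 + a((s*(-1))*3)) = √(49571 + (71 - 3*(-1)*3)) = √(49571 + (71 + 3*3)) = √(49571 + (71 + 9)) = √(49571 + 80) = √49651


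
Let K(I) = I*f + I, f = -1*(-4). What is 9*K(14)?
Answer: 630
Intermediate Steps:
f = 4
K(I) = 5*I (K(I) = I*4 + I = 4*I + I = 5*I)
9*K(14) = 9*(5*14) = 9*70 = 630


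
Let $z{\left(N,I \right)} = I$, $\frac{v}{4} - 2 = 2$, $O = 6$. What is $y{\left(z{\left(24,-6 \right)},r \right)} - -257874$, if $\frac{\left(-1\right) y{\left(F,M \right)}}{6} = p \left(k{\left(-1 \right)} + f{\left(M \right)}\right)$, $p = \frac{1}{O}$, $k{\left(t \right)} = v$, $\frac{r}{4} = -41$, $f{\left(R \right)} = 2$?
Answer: $257856$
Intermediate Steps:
$v = 16$ ($v = 8 + 4 \cdot 2 = 8 + 8 = 16$)
$r = -164$ ($r = 4 \left(-41\right) = -164$)
$k{\left(t \right)} = 16$
$p = \frac{1}{6} \approx 0.16667$
$y{\left(F,M \right)} = -18$ ($y{\left(F,M \right)} = - 6 \frac{16 + 2}{6} = - 6 \cdot \frac{1}{6} \cdot 18 = \left(-6\right) 3 = -18$)
$y{\left(z{\left(24,-6 \right)},r \right)} - -257874 = -18 - -257874 = -18 + 257874 = 257856$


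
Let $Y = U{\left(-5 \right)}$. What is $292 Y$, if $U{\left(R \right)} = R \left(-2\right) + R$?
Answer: $1460$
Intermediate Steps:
$U{\left(R \right)} = - R$ ($U{\left(R \right)} = - 2 R + R = - R$)
$Y = 5$ ($Y = \left(-1\right) \left(-5\right) = 5$)
$292 Y = 292 \cdot 5 = 1460$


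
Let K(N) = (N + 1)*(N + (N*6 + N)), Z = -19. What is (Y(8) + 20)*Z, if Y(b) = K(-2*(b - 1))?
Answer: -28044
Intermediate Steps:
K(N) = 8*N*(1 + N) (K(N) = (1 + N)*(N + (6*N + N)) = (1 + N)*(N + 7*N) = (1 + N)*(8*N) = 8*N*(1 + N))
Y(b) = 8*(2 - 2*b)*(3 - 2*b) (Y(b) = 8*(-2*(b - 1))*(1 - 2*(b - 1)) = 8*(-2*(-1 + b))*(1 - 2*(-1 + b)) = 8*(2 - 2*b)*(1 + (2 - 2*b)) = 8*(2 - 2*b)*(3 - 2*b))
(Y(8) + 20)*Z = (16*(-1 + 8)*(-3 + 2*8) + 20)*(-19) = (16*7*(-3 + 16) + 20)*(-19) = (16*7*13 + 20)*(-19) = (1456 + 20)*(-19) = 1476*(-19) = -28044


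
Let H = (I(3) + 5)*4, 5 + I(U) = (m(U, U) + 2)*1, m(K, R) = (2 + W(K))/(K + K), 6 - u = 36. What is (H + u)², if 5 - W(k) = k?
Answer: 3364/9 ≈ 373.78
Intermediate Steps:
u = -30 (u = 6 - 1*36 = 6 - 36 = -30)
W(k) = 5 - k
m(K, R) = (7 - K)/(2*K) (m(K, R) = (2 + (5 - K))/(K + K) = (7 - K)/((2*K)) = (7 - K)*(1/(2*K)) = (7 - K)/(2*K))
I(U) = -3 + (7 - U)/(2*U) (I(U) = -5 + ((7 - U)/(2*U) + 2)*1 = -5 + (2 + (7 - U)/(2*U))*1 = -5 + (2 + (7 - U)/(2*U)) = -3 + (7 - U)/(2*U))
H = 32/3 (H = ((7/2)*(1 - 1*3)/3 + 5)*4 = ((7/2)*(⅓)*(1 - 3) + 5)*4 = ((7/2)*(⅓)*(-2) + 5)*4 = (-7/3 + 5)*4 = (8/3)*4 = 32/3 ≈ 10.667)
(H + u)² = (32/3 - 30)² = (-58/3)² = 3364/9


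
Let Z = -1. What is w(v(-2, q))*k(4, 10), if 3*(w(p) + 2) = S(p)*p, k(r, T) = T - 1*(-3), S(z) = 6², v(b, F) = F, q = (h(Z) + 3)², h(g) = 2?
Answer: 3874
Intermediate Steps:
q = 25 (q = (2 + 3)² = 5² = 25)
S(z) = 36
k(r, T) = 3 + T (k(r, T) = T + 3 = 3 + T)
w(p) = -2 + 12*p (w(p) = -2 + (36*p)/3 = -2 + 12*p)
w(v(-2, q))*k(4, 10) = (-2 + 12*25)*(3 + 10) = (-2 + 300)*13 = 298*13 = 3874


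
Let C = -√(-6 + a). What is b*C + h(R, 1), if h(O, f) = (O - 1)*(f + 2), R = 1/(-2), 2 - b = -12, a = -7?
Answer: -9/2 - 14*I*√13 ≈ -4.5 - 50.478*I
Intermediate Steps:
b = 14 (b = 2 - 1*(-12) = 2 + 12 = 14)
R = -½ ≈ -0.50000
h(O, f) = (-1 + O)*(2 + f)
C = -I*√13 (C = -√(-6 - 7) = -√(-13) = -I*√13 ≈ -3.6056*I)
b*C + h(R, 1) = 14*(-I*√13) + (-2 - 1*1 + 2*(-½) - ½*1) = -14*I*√13 + (-2 - 1 - 1 - ½) = -14*I*√13 - 9/2 = -9/2 - 14*I*√13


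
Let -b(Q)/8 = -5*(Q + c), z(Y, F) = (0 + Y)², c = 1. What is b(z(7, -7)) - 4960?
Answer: -2960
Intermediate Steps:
z(Y, F) = Y²
b(Q) = 40 + 40*Q (b(Q) = -(-40)*(Q + 1) = -(-40)*(1 + Q) = -8*(-5 - 5*Q) = 40 + 40*Q)
b(z(7, -7)) - 4960 = (40 + 40*7²) - 4960 = (40 + 40*49) - 4960 = (40 + 1960) - 4960 = 2000 - 4960 = -2960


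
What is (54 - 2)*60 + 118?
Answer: 3238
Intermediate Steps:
(54 - 2)*60 + 118 = 52*60 + 118 = 3120 + 118 = 3238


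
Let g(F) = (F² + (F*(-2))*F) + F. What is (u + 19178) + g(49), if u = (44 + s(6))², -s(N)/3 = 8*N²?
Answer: 689226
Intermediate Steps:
s(N) = -24*N²
g(F) = F - F² (g(F) = (F² + (-2*F)*F) + F = (F² - 2*F²) + F = -F² + F = F - F²)
u = 672400 (u = (44 - 24*6²)² = (44 - 24*36)² = (44 - 864)² = (-820)² = 672400)
(u + 19178) + g(49) = (672400 + 19178) + 49*(1 - 1*49) = 691578 + 49*(1 - 49) = 691578 + 49*(-48) = 691578 - 2352 = 689226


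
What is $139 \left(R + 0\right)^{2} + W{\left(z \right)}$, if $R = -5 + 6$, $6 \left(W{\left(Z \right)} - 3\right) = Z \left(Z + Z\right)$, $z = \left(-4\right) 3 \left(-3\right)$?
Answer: $574$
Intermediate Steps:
$z = 36$ ($z = \left(-12\right) \left(-3\right) = 36$)
$W{\left(Z \right)} = 3 + \frac{Z^{2}}{3}$ ($W{\left(Z \right)} = 3 + \frac{Z \left(Z + Z\right)}{6} = 3 + \frac{Z 2 Z}{6} = 3 + \frac{2 Z^{2}}{6} = 3 + \frac{Z^{2}}{3}$)
$R = 1$
$139 \left(R + 0\right)^{2} + W{\left(z \right)} = 139 \left(1 + 0\right)^{2} + \left(3 + \frac{36^{2}}{3}\right) = 139 \cdot 1^{2} + \left(3 + \frac{1}{3} \cdot 1296\right) = 139 \cdot 1 + \left(3 + 432\right) = 139 + 435 = 574$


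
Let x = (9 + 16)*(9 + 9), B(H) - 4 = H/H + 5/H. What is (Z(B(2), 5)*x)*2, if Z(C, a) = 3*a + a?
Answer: 18000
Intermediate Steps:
B(H) = 5 + 5/H (B(H) = 4 + (H/H + 5/H) = 4 + (1 + 5/H) = 5 + 5/H)
Z(C, a) = 4*a
x = 450 (x = 25*18 = 450)
(Z(B(2), 5)*x)*2 = ((4*5)*450)*2 = (20*450)*2 = 9000*2 = 18000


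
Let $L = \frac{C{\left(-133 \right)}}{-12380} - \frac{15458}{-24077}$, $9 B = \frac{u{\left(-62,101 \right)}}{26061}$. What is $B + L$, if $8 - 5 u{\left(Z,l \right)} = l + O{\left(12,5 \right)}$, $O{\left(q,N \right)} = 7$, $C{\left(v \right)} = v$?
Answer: $\frac{45630772471069}{69912785059740} \approx 0.65268$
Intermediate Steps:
$u{\left(Z,l \right)} = \frac{1}{5} - \frac{l}{5}$ ($u{\left(Z,l \right)} = \frac{8}{5} - \frac{l + 7}{5} = \frac{8}{5} - \frac{7 + l}{5} = \frac{8}{5} - \left(\frac{7}{5} + \frac{l}{5}\right) = \frac{1}{5} - \frac{l}{5}$)
$B = - \frac{20}{234549}$ ($B = \frac{\left(\frac{1}{5} - \frac{101}{5}\right) \frac{1}{26061}}{9} = \frac{\left(-20\right) \frac{1}{26061}}{9} = \frac{1}{9} \left(- \frac{20}{26061}\right) = - \frac{20}{234549} \approx -8.527 \cdot 10^{-5}$)
$L = \frac{194572281}{298073260}$ ($L = - \frac{133}{-12380} - \frac{15458}{-24077} = \left(-133\right) \left(- \frac{1}{12380}\right) - - \frac{15458}{24077} = \frac{133}{12380} + \frac{15458}{24077} = \frac{194572281}{298073260} \approx 0.65277$)
$B + L = - \frac{20}{234549} + \frac{194572281}{298073260} = \frac{45630772471069}{69912785059740}$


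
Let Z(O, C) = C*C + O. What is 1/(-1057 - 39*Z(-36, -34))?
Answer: -1/44737 ≈ -2.2353e-5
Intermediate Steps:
Z(O, C) = O + C² (Z(O, C) = C² + O = O + C²)
1/(-1057 - 39*Z(-36, -34)) = 1/(-1057 - 39*(-36 + (-34)²)) = 1/(-1057 - 39*(-36 + 1156)) = 1/(-1057 - 39*1120) = 1/(-1057 - 43680) = 1/(-44737) = -1/44737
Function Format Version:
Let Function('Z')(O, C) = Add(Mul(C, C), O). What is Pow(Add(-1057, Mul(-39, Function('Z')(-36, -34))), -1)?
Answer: Rational(-1, 44737) ≈ -2.2353e-5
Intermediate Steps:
Function('Z')(O, C) = Add(O, Pow(C, 2)) (Function('Z')(O, C) = Add(Pow(C, 2), O) = Add(O, Pow(C, 2)))
Pow(Add(-1057, Mul(-39, Function('Z')(-36, -34))), -1) = Pow(Add(-1057, Mul(-39, Add(-36, Pow(-34, 2)))), -1) = Pow(Add(-1057, Mul(-39, Add(-36, 1156))), -1) = Pow(Add(-1057, Mul(-39, 1120)), -1) = Pow(Add(-1057, -43680), -1) = Pow(-44737, -1) = Rational(-1, 44737)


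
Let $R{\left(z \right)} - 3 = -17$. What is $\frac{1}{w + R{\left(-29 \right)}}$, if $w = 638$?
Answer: $\frac{1}{624} \approx 0.0016026$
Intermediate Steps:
$R{\left(z \right)} = -14$ ($R{\left(z \right)} = 3 - 17 = -14$)
$\frac{1}{w + R{\left(-29 \right)}} = \frac{1}{638 - 14} = \frac{1}{624}$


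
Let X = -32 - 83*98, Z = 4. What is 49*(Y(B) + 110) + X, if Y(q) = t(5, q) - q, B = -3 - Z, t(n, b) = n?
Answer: -2188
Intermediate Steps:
X = -8166 (X = -32 - 8134 = -8166)
B = -7 (B = -3 - 1*4 = -3 - 4 = -7)
Y(q) = 5 - q
49*(Y(B) + 110) + X = 49*((5 - 1*(-7)) + 110) - 8166 = 49*((5 + 7) + 110) - 8166 = 49*(12 + 110) - 8166 = 49*122 - 8166 = 5978 - 8166 = -2188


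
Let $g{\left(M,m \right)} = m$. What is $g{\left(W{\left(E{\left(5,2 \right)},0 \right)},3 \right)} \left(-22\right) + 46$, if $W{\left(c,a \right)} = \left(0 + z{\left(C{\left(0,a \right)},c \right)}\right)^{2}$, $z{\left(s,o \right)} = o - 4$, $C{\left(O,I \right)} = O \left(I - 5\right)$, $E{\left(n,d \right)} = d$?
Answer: $-20$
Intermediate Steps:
$C{\left(O,I \right)} = O \left(-5 + I\right)$
$z{\left(s,o \right)} = -4 + o$
$W{\left(c,a \right)} = \left(-4 + c\right)^{2}$ ($W{\left(c,a \right)} = \left(0 + \left(-4 + c\right)\right)^{2} = \left(-4 + c\right)^{2}$)
$g{\left(W{\left(E{\left(5,2 \right)},0 \right)},3 \right)} \left(-22\right) + 46 = 3 \left(-22\right) + 46 = -66 + 46 = -20$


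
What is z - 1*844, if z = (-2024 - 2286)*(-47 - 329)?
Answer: 1619716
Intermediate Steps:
z = 1620560 (z = -4310*(-376) = 1620560)
z - 1*844 = 1620560 - 1*844 = 1620560 - 844 = 1619716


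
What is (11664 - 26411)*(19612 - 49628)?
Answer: 442645952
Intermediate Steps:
(11664 - 26411)*(19612 - 49628) = -14747*(-30016) = 442645952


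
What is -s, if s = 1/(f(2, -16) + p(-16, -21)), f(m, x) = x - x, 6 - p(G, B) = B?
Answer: -1/27 ≈ -0.037037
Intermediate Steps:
p(G, B) = 6 - B
f(m, x) = 0
s = 1/27 (s = 1/(0 + (6 - 1*(-21))) = 1/(0 + (6 + 21)) = 1/(0 + 27) = 1/27 ≈ 0.037037)
-s = -1*1/27 = -1/27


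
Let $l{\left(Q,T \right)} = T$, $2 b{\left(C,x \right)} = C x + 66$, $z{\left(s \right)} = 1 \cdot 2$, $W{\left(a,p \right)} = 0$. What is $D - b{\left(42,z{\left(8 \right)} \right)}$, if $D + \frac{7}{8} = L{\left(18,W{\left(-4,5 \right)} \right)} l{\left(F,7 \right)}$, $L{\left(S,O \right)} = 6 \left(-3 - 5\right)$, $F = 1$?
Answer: $- \frac{3295}{8} \approx -411.88$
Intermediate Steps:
$z{\left(s \right)} = 2$
$b{\left(C,x \right)} = 33 + \frac{C x}{2}$ ($b{\left(C,x \right)} = \frac{C x + 66}{2} = \frac{66 + C x}{2} = 33 + \frac{C x}{2}$)
$L{\left(S,O \right)} = -48$ ($L{\left(S,O \right)} = 6 \left(-8\right) = -48$)
$D = - \frac{2695}{8}$ ($D = - \frac{7}{8} - 336 = - \frac{2695}{8} \approx -336.88$)
$D - b{\left(42,z{\left(8 \right)} \right)} = - \frac{2695}{8} - \left(33 + \frac{1}{2} \cdot 42 \cdot 2\right) = - \frac{2695}{8} - \left(33 + 42\right) = - \frac{2695}{8} - 75 = - \frac{3295}{8}$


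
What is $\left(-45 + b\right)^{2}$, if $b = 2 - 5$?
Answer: $2304$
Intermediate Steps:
$b = -3$
$\left(-45 + b\right)^{2} = \left(-45 - 3\right)^{2} = \left(-48\right)^{2} = 2304$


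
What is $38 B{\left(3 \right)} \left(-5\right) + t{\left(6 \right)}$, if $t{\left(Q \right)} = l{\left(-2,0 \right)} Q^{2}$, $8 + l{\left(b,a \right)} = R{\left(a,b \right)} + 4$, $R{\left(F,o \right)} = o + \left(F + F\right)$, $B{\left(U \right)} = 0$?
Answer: $-216$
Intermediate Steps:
$R{\left(F,o \right)} = o + 2 F$
$l{\left(b,a \right)} = -4 + b + 2 a$ ($l{\left(b,a \right)} = -8 + \left(\left(b + 2 a\right) + 4\right) = -8 + \left(4 + b + 2 a\right) = -4 + b + 2 a$)
$t{\left(Q \right)} = - 6 Q^{2}$ ($t{\left(Q \right)} = \left(-4 - 2 + 2 \cdot 0\right) Q^{2} = \left(-4 - 2 + 0\right) Q^{2} = - 6 Q^{2}$)
$38 B{\left(3 \right)} \left(-5\right) + t{\left(6 \right)} = 38 \cdot 0 \left(-5\right) - 6 \cdot 6^{2} = 38 \cdot 0 - 216 = 0 - 216 = -216$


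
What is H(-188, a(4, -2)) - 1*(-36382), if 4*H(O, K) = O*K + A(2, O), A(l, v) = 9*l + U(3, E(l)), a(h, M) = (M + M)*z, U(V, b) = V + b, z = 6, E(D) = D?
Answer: 150063/4 ≈ 37516.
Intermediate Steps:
a(h, M) = 12*M (a(h, M) = (M + M)*6 = (2*M)*6 = 12*M)
A(l, v) = 3 + 10*l (A(l, v) = 9*l + (3 + l) = 3 + 10*l)
H(O, K) = 23/4 + K*O/4 (H(O, K) = (O*K + (3 + 10*2))/4 = (K*O + (3 + 20))/4 = (K*O + 23)/4 = (23 + K*O)/4 = 23/4 + K*O/4)
H(-188, a(4, -2)) - 1*(-36382) = (23/4 + (¼)*(12*(-2))*(-188)) - 1*(-36382) = (23/4 + (¼)*(-24)*(-188)) + 36382 = (23/4 + 1128) + 36382 = 4535/4 + 36382 = 150063/4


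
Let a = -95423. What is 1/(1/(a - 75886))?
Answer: -171309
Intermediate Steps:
1/(1/(a - 75886)) = 1/(1/(-95423 - 75886)) = 1/(1/(-171309)) = 1/(-1/171309) = -171309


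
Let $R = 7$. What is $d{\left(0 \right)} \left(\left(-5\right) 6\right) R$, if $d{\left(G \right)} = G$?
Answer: $0$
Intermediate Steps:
$d{\left(0 \right)} \left(\left(-5\right) 6\right) R = 0 \left(\left(-5\right) 6\right) 7 = 0 \left(-30\right) 7 = 0 \cdot 7 = 0$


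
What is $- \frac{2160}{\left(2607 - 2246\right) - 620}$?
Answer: $\frac{2160}{259} \approx 8.3398$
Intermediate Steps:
$- \frac{2160}{\left(2607 - 2246\right) - 620} = - \frac{2160}{361 - 620} = - \frac{2160}{-259} = \left(-2160\right) \left(- \frac{1}{259}\right) = \frac{2160}{259}$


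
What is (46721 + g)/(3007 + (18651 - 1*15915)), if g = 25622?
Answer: 72343/5743 ≈ 12.597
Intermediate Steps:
(46721 + g)/(3007 + (18651 - 1*15915)) = (46721 + 25622)/(3007 + (18651 - 1*15915)) = 72343/(3007 + (18651 - 15915)) = 72343/(3007 + 2736) = 72343/5743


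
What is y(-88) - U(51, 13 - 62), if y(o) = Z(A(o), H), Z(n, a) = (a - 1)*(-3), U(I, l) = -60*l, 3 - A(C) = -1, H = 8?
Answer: -2961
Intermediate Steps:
A(C) = 4 (A(C) = 3 - 1*(-1) = 3 + 1 = 4)
Z(n, a) = 3 - 3*a (Z(n, a) = (-1 + a)*(-3) = 3 - 3*a)
y(o) = -21 (y(o) = 3 - 3*8 = 3 - 24 = -21)
y(-88) - U(51, 13 - 62) = -21 - (-60)*(13 - 62) = -21 - (-60)*(-49) = -21 - 1*2940 = -21 - 2940 = -2961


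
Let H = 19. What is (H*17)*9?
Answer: 2907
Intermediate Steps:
(H*17)*9 = (19*17)*9 = 323*9 = 2907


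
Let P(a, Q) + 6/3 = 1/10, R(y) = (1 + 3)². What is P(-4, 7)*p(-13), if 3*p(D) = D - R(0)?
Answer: 551/30 ≈ 18.367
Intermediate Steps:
R(y) = 16 (R(y) = 4² = 16)
P(a, Q) = -19/10 (P(a, Q) = -2 + 1/10 = -2 + 1*(⅒) = -2 + ⅒ = -19/10)
p(D) = -16/3 + D/3 (p(D) = (D - 1*16)/3 = (D - 16)/3 = (-16 + D)/3 = -16/3 + D/3)
P(-4, 7)*p(-13) = -19*(-16/3 + (⅓)*(-13))/10 = -19*(-16/3 - 13/3)/10 = -19/10*(-29/3) = 551/30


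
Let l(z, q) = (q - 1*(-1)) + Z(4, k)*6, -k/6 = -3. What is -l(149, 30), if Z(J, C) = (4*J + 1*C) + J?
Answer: -259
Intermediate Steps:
k = 18 (k = -6*(-3) = 18)
Z(J, C) = C + 5*J (Z(J, C) = (4*J + C) + J = (C + 4*J) + J = C + 5*J)
l(z, q) = 229 + q (l(z, q) = (q - 1*(-1)) + (18 + 5*4)*6 = (q + 1) + (18 + 20)*6 = (1 + q) + 38*6 = (1 + q) + 228 = 229 + q)
-l(149, 30) = -(229 + 30) = -1*259 = -259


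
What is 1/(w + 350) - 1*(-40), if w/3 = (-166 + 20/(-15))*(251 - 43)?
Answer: 4162639/104066 ≈ 40.000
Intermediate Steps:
w = -104416 (w = 3*((-166 + 20/(-15))*(251 - 43)) = 3*((-166 + 20*(-1/15))*208) = 3*((-166 - 4/3)*208) = 3*(-502/3*208) = 3*(-104416/3) = -104416)
1/(w + 350) - 1*(-40) = 1/(-104416 + 350) - 1*(-40) = 1/(-104066) + 40 = -1/104066 + 40 = 4162639/104066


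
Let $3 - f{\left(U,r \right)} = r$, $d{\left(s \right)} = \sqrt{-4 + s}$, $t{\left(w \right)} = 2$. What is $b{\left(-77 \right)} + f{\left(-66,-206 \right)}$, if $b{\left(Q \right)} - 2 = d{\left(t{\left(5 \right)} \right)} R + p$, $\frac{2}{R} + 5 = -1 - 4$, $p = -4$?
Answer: $207 - \frac{i \sqrt{2}}{5} \approx 207.0 - 0.28284 i$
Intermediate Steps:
$R = - \frac{1}{5}$ ($R = \frac{2}{-5 - 5} = \frac{2}{-10} = 2 \left(- \frac{1}{10}\right) = - \frac{1}{5} \approx -0.2$)
$f{\left(U,r \right)} = 3 - r$
$b{\left(Q \right)} = -2 - \frac{i \sqrt{2}}{5}$ ($b{\left(Q \right)} = 2 - \left(4 - \sqrt{-4 + 2} \left(- \frac{1}{5}\right)\right) = 2 - \left(4 - \sqrt{-2} \left(- \frac{1}{5}\right)\right) = 2 - \left(4 - i \sqrt{2} \left(- \frac{1}{5}\right)\right) = 2 - \left(4 + \frac{i \sqrt{2}}{5}\right) = -2 - \frac{i \sqrt{2}}{5}$)
$b{\left(-77 \right)} + f{\left(-66,-206 \right)} = \left(-2 - \frac{i \sqrt{2}}{5}\right) + \left(3 - -206\right) = \left(-2 - \frac{i \sqrt{2}}{5}\right) + \left(3 + 206\right) = \left(-2 - \frac{i \sqrt{2}}{5}\right) + 209 = 207 - \frac{i \sqrt{2}}{5}$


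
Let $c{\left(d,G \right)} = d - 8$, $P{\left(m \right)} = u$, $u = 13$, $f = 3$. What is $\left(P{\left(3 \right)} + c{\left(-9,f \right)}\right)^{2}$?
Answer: $16$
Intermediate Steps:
$P{\left(m \right)} = 13$
$c{\left(d,G \right)} = -8 + d$
$\left(P{\left(3 \right)} + c{\left(-9,f \right)}\right)^{2} = \left(13 - 17\right)^{2} = \left(-4\right)^{2} = 16$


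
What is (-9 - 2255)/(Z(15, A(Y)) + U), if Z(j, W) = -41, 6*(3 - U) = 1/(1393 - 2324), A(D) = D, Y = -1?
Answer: 12646704/212267 ≈ 59.579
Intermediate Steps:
U = 16759/5586 (U = 3 - 1/(6*(1393 - 2324)) = 3 - ⅙/(-931) = 3 - ⅙*(-1/931) = 3 + 1/5586 = 16759/5586 ≈ 3.0002)
(-9 - 2255)/(Z(15, A(Y)) + U) = (-9 - 2255)/(-41 + 16759/5586) = -2264/(-212267/5586) = -2264*(-5586/212267) = 12646704/212267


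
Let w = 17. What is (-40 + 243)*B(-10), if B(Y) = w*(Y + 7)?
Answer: -10353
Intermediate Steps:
B(Y) = 119 + 17*Y (B(Y) = 17*(Y + 7) = 17*(7 + Y) = 119 + 17*Y)
(-40 + 243)*B(-10) = (-40 + 243)*(119 + 17*(-10)) = 203*(119 - 170) = 203*(-51) = -10353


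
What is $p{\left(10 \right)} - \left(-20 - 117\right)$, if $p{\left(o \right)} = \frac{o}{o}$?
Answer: $138$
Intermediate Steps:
$p{\left(o \right)} = 1$
$p{\left(10 \right)} - \left(-20 - 117\right) = 1 - \left(-20 - 117\right) = 1 - -137 = 1 + 137 = 138$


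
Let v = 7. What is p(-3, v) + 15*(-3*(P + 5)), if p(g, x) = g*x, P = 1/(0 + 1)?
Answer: -291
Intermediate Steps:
P = 1 (P = 1/1 = 1)
p(-3, v) + 15*(-3*(P + 5)) = -3*7 + 15*(-3*(1 + 5)) = -21 + 15*(-3*6) = -21 + 15*(-18) = -21 - 270 = -291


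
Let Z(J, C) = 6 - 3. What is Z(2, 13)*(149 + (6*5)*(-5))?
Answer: -3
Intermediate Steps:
Z(J, C) = 3
Z(2, 13)*(149 + (6*5)*(-5)) = 3*(149 + (6*5)*(-5)) = 3*(149 + 30*(-5)) = 3*(149 - 150) = 3*(-1) = -3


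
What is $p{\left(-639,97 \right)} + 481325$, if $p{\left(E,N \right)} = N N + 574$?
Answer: $491308$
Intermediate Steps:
$p{\left(E,N \right)} = 574 + N^{2}$ ($p{\left(E,N \right)} = N^{2} + 574 = 574 + N^{2}$)
$p{\left(-639,97 \right)} + 481325 = \left(574 + 97^{2}\right) + 481325 = \left(574 + 9409\right) + 481325 = 9983 + 481325 = 491308$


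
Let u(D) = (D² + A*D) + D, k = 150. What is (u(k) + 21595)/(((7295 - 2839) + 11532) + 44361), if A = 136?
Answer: 64645/60349 ≈ 1.0712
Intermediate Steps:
u(D) = D² + 137*D (u(D) = (D² + 136*D) + D = D² + 137*D)
(u(k) + 21595)/(((7295 - 2839) + 11532) + 44361) = (150*(137 + 150) + 21595)/(((7295 - 2839) + 11532) + 44361) = (150*287 + 21595)/((4456 + 11532) + 44361) = (43050 + 21595)/(15988 + 44361) = 64645/60349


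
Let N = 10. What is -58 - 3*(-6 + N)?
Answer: -70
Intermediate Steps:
-58 - 3*(-6 + N) = -58 - 3*(-6 + 10) = -58 - 3*4 = -58 - 12 = -70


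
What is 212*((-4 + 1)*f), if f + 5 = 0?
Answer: 3180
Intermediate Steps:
f = -5 (f = -5 + 0 = -5)
212*((-4 + 1)*f) = 212*((-4 + 1)*(-5)) = 212*(-3*(-5)) = 212*15 = 3180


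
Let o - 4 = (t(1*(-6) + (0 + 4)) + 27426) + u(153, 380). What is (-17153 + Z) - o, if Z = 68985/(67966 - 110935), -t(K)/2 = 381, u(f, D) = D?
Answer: -633113918/14323 ≈ -44203.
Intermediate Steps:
t(K) = -762 (t(K) = -2*381 = -762)
Z = -22995/14323 (Z = 68985/(-42969) = 68985*(-1/42969) = -22995/14323 ≈ -1.6055)
o = 27048 (o = 4 + ((-762 + 27426) + 380) = 4 + (26664 + 380) = 4 + 27044 = 27048)
(-17153 + Z) - o = (-17153 - 22995/14323) - 1*27048 = -245705414/14323 - 27048 = -633113918/14323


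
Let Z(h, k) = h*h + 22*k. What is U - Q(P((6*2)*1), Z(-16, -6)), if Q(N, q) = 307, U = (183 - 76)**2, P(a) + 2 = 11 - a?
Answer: 11142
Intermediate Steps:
Z(h, k) = h**2 + 22*k
P(a) = 9 - a (P(a) = -2 + (11 - a) = 9 - a)
U = 11449 (U = 107**2 = 11449)
U - Q(P((6*2)*1), Z(-16, -6)) = 11449 - 1*307 = 11449 - 307 = 11142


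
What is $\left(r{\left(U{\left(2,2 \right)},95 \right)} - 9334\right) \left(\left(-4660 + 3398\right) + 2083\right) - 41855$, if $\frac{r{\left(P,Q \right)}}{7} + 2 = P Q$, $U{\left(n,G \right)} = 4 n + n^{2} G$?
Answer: $1018877$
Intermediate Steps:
$U{\left(n,G \right)} = 4 n + G n^{2}$
$r{\left(P,Q \right)} = -14 + 7 P Q$
$\left(r{\left(U{\left(2,2 \right)},95 \right)} - 9334\right) \left(\left(-4660 + 3398\right) + 2083\right) - 41855 = \left(\left(-14 + 7 \cdot 2 \left(4 + 2 \cdot 2\right) 95\right) - 9334\right) \left(\left(-4660 + 3398\right) + 2083\right) - 41855 = \left(\left(-14 + 7 \cdot 2 \left(4 + 4\right) 95\right) - 9334\right) \left(-1262 + 2083\right) - 41855 = \left(\left(-14 + 7 \cdot 2 \cdot 8 \cdot 95\right) - 9334\right) 821 - 41855 = \left(\left(-14 + 7 \cdot 16 \cdot 95\right) - 9334\right) 821 - 41855 = \left(\left(-14 + 10640\right) - 9334\right) 821 - 41855 = \left(10626 - 9334\right) 821 - 41855 = 1292 \cdot 821 - 41855 = 1060732 - 41855 = 1018877$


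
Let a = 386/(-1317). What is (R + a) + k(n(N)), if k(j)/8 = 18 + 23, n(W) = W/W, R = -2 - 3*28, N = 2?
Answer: 318328/1317 ≈ 241.71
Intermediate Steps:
a = -386/1317 (a = 386*(-1/1317) = -386/1317 ≈ -0.29309)
R = -86 (R = -2 - 84 = -86)
n(W) = 1
k(j) = 328 (k(j) = 8*(18 + 23) = 8*41 = 328)
(R + a) + k(n(N)) = (-86 - 386/1317) + 328 = -113648/1317 + 328 = 318328/1317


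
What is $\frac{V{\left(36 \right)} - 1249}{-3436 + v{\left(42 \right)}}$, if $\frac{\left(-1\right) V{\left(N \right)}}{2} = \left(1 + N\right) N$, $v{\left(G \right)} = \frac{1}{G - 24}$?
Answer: $\frac{70434}{61847} \approx 1.1388$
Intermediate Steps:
$v{\left(G \right)} = \frac{1}{-24 + G}$
$V{\left(N \right)} = - 2 N \left(1 + N\right)$ ($V{\left(N \right)} = - 2 \left(1 + N\right) N = - 2 N \left(1 + N\right)$)
$\frac{V{\left(36 \right)} - 1249}{-3436 + v{\left(42 \right)}} = \frac{\left(-2\right) 36 \left(1 + 36\right) - 1249}{-3436 + \frac{1}{-24 + 42}} = \frac{\left(-2\right) 36 \cdot 37 - 1249}{-3436 + \frac{1}{18}} = \frac{-2664 - 1249}{-3436 + \frac{1}{18}} = - \frac{3913}{- \frac{61847}{18}} = \left(-3913\right) \left(- \frac{18}{61847}\right) = \frac{70434}{61847}$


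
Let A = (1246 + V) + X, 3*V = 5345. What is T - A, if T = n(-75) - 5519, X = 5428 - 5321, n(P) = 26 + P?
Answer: -26108/3 ≈ -8702.7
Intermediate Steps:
V = 5345/3 (V = (1/3)*5345 = 5345/3 ≈ 1781.7)
X = 107
A = 9404/3 (A = (1246 + 5345/3) + 107 = 9083/3 + 107 = 9404/3 ≈ 3134.7)
T = -5568 (T = (26 - 75) - 5519 = -49 - 5519 = -5568)
T - A = -5568 - 1*9404/3 = -5568 - 9404/3 = -26108/3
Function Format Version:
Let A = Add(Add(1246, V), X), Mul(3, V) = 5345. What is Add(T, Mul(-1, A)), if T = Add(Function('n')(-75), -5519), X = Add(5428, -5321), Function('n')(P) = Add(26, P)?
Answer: Rational(-26108, 3) ≈ -8702.7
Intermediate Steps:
V = Rational(5345, 3) (V = Mul(Rational(1, 3), 5345) = Rational(5345, 3) ≈ 1781.7)
X = 107
A = Rational(9404, 3) (A = Add(Add(1246, Rational(5345, 3)), 107) = Add(Rational(9083, 3), 107) = Rational(9404, 3) ≈ 3134.7)
T = -5568 (T = Add(Add(26, -75), -5519) = Add(-49, -5519) = -5568)
Add(T, Mul(-1, A)) = Add(-5568, Mul(-1, Rational(9404, 3))) = Add(-5568, Rational(-9404, 3)) = Rational(-26108, 3)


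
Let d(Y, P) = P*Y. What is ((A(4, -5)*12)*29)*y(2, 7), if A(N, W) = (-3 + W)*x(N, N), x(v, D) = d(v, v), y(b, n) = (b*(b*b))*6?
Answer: -2138112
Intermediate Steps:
y(b, n) = 6*b³ (y(b, n) = (b*b²)*6 = b³*6 = 6*b³)
x(v, D) = v² (x(v, D) = v*v = v²)
A(N, W) = N²*(-3 + W) (A(N, W) = (-3 + W)*N² = N²*(-3 + W))
((A(4, -5)*12)*29)*y(2, 7) = (((4²*(-3 - 5))*12)*29)*(6*2³) = (((16*(-8))*12)*29)*(6*8) = (-128*12*29)*48 = -1536*29*48 = -44544*48 = -2138112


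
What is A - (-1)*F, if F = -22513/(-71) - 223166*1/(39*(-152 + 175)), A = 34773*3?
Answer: 6648113528/63687 ≈ 1.0439e+5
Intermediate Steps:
A = 104319
F = 4349375/63687 (F = -22513*(-1/71) - 223166/(39*23) = 22513/71 - 223166/897 = 4349375/63687 ≈ 68.293)
A - (-1)*F = 104319 - (-1)*4349375/63687 = 104319 - 1*(-4349375/63687) = 104319 + 4349375/63687 = 6648113528/63687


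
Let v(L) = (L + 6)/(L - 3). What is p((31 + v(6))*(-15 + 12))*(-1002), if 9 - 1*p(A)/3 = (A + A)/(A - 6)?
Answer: -790578/37 ≈ -21367.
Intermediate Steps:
v(L) = (6 + L)/(-3 + L)
p(A) = 27 - 6*A/(-6 + A) (p(A) = 27 - 3*(A + A)/(A - 6) = 27 - 3*2*A/(-6 + A) = 27 - 6*A/(-6 + A))
p((31 + v(6))*(-15 + 12))*(-1002) = (3*(-54 + 7*((31 + (6 + 6)/(-3 + 6))*(-15 + 12)))/(-6 + (31 + (6 + 6)/(-3 + 6))*(-15 + 12)))*(-1002) = (3*(-54 + 7*((31 + 12/3)*(-3)))/(-6 + (31 + 12/3)*(-3)))*(-1002) = (3*(-54 + 7*((31 + (⅓)*12)*(-3)))/(-6 + (31 + (⅓)*12)*(-3)))*(-1002) = (3*(-54 + 7*((31 + 4)*(-3)))/(-6 + (31 + 4)*(-3)))*(-1002) = (3*(-54 + 7*(35*(-3)))/(-6 + 35*(-3)))*(-1002) = (3*(-54 + 7*(-105))/(-6 - 105))*(-1002) = (3*(-54 - 735)/(-111))*(-1002) = (3*(-1/111)*(-789))*(-1002) = (789/37)*(-1002) = -790578/37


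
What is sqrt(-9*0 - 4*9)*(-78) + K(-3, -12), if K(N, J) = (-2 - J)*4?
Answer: 40 - 468*I ≈ 40.0 - 468.0*I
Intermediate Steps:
K(N, J) = -8 - 4*J
sqrt(-9*0 - 4*9)*(-78) + K(-3, -12) = sqrt(-9*0 - 4*9)*(-78) + (-8 - 4*(-12)) = sqrt(0 - 36)*(-78) + (-8 + 48) = sqrt(-36)*(-78) + 40 = (6*I)*(-78) + 40 = -468*I + 40 = 40 - 468*I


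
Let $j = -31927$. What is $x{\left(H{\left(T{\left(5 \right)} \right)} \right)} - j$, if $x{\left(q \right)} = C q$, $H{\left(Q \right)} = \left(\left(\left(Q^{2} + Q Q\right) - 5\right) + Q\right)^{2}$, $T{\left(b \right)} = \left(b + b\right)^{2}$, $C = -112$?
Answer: $-45226578873$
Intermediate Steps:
$T{\left(b \right)} = 4 b^{2}$ ($T{\left(b \right)} = \left(2 b\right)^{2} = 4 b^{2}$)
$H{\left(Q \right)} = \left(-5 + Q + 2 Q^{2}\right)^{2}$ ($H{\left(Q \right)} = \left(\left(\left(Q^{2} + Q^{2}\right) - 5\right) + Q\right)^{2} = \left(\left(2 Q^{2} - 5\right) + Q\right)^{2} = \left(\left(-5 + 2 Q^{2}\right) + Q\right)^{2} = \left(-5 + Q + 2 Q^{2}\right)^{2}$)
$x{\left(q \right)} = - 112 q$
$x{\left(H{\left(T{\left(5 \right)} \right)} \right)} - j = - 112 \left(-5 + 4 \cdot 5^{2} + 2 \left(4 \cdot 5^{2}\right)^{2}\right)^{2} - -31927 = - 112 \left(-5 + 4 \cdot 25 + 2 \left(4 \cdot 25\right)^{2}\right)^{2} + 31927 = - 112 \left(-5 + 100 + 2 \cdot 100^{2}\right)^{2} + 31927 = - 112 \left(-5 + 100 + 2 \cdot 10000\right)^{2} + 31927 = - 112 \left(-5 + 100 + 20000\right)^{2} + 31927 = - 112 \cdot 20095^{2} + 31927 = \left(-112\right) 403809025 + 31927 = -45226610800 + 31927 = -45226578873$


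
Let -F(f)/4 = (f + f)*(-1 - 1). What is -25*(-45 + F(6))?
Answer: -1275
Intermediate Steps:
F(f) = 16*f (F(f) = -4*(f + f)*(-1 - 1) = -4*2*f*(-2) = -(-16)*f = 16*f)
-25*(-45 + F(6)) = -25*(-45 + 16*6) = -25*(-45 + 96) = -25*51 = -1275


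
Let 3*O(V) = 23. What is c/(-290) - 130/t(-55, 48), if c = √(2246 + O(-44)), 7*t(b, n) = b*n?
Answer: 91/264 - √20283/870 ≈ 0.18100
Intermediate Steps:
t(b, n) = b*n/7 (t(b, n) = (b*n)/7 = b*n/7)
O(V) = 23/3 (O(V) = (⅓)*23 = 23/3)
c = √20283/3 (c = √(2246 + 23/3) = √(6761/3) = √20283/3 ≈ 47.473)
c/(-290) - 130/t(-55, 48) = (√20283/3)/(-290) - 130/((⅐)*(-55)*48) = (√20283/3)*(-1/290) - 130/(-2640/7) = -√20283/870 - 130*(-7/2640) = -√20283/870 + 91/264 = 91/264 - √20283/870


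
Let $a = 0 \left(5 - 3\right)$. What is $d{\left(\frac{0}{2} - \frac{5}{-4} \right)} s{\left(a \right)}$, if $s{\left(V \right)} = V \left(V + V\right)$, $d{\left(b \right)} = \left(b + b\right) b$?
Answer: $0$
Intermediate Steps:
$a = 0$ ($a = 0 \cdot 2 = 0$)
$d{\left(b \right)} = 2 b^{2}$ ($d{\left(b \right)} = 2 b b = 2 b^{2}$)
$s{\left(V \right)} = 2 V^{2}$ ($s{\left(V \right)} = V 2 V = 2 V^{2}$)
$d{\left(\frac{0}{2} - \frac{5}{-4} \right)} s{\left(a \right)} = 2 \left(\frac{0}{2} - \frac{5}{-4}\right)^{2} \cdot 2 \cdot 0^{2} = 2 \left(0 \cdot \frac{1}{2} - - \frac{5}{4}\right)^{2} \cdot 2 \cdot 0 = 2 \left(0 + \frac{5}{4}\right)^{2} \cdot 0 = 2 \left(\frac{5}{4}\right)^{2} \cdot 0 = 2 \cdot \frac{25}{16} \cdot 0 = \frac{25}{8} \cdot 0 = 0$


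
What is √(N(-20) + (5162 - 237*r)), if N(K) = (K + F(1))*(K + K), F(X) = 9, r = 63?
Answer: I*√9329 ≈ 96.587*I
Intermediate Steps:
N(K) = 2*K*(9 + K) (N(K) = (K + 9)*(K + K) = (9 + K)*(2*K) = 2*K*(9 + K))
√(N(-20) + (5162 - 237*r)) = √(2*(-20)*(9 - 20) + (5162 - 237*63)) = √(2*(-20)*(-11) + (5162 - 14931)) = √(440 - 9769) = √(-9329) = I*√9329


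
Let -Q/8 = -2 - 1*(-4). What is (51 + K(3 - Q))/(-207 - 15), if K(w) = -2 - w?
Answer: -5/37 ≈ -0.13514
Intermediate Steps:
Q = -16 (Q = -8*(-2 - 1*(-4)) = -8*(-2 + 4) = -8*2 = -16)
(51 + K(3 - Q))/(-207 - 15) = (51 + (-2 - (3 - 1*(-16))))/(-207 - 15) = (51 + (-2 - (3 + 16)))/(-222) = (51 + (-2 - 1*19))*(-1/222) = (51 + (-2 - 19))*(-1/222) = (51 - 21)*(-1/222) = 30*(-1/222) = -5/37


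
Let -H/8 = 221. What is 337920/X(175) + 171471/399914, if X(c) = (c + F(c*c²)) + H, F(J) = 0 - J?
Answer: 98013950631/267990769594 ≈ 0.36574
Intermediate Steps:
H = -1768 (H = -8*221 = -1768)
F(J) = -J
X(c) = -1768 + c - c³ (X(c) = (c - c*c²) - 1768 = (c - c³) - 1768 = -1768 + c - c³)
337920/X(175) + 171471/399914 = 337920/(-1768 + 175 - 1*175³) + 171471/399914 = 337920/(-1768 + 175 - 1*5359375) + 171471*(1/399914) = 337920/(-1768 + 175 - 5359375) + 171471/399914 = 337920/(-5360968) + 171471/399914 = 337920*(-1/5360968) + 171471/399914 = -42240/670121 + 171471/399914 = 98013950631/267990769594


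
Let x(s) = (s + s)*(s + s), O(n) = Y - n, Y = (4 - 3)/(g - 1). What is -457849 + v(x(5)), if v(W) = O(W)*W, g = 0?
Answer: -467949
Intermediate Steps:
Y = -1 (Y = (4 - 3)/(0 - 1) = 1/(-1) = 1*(-1) = -1)
O(n) = -1 - n
x(s) = 4*s**2 (x(s) = (2*s)*(2*s) = 4*s**2)
v(W) = W*(-1 - W) (v(W) = (-1 - W)*W = W*(-1 - W))
-457849 + v(x(5)) = -457849 - 4*5**2*(1 + 4*5**2) = -457849 - 4*25*(1 + 4*25) = -457849 - 1*100*(1 + 100) = -457849 - 1*100*101 = -457849 - 10100 = -467949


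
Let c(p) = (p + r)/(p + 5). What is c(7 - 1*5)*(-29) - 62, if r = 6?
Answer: -666/7 ≈ -95.143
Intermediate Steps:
c(p) = (6 + p)/(5 + p) (c(p) = (p + 6)/(p + 5) = (6 + p)/(5 + p))
c(7 - 1*5)*(-29) - 62 = ((6 + (7 - 1*5))/(5 + (7 - 1*5)))*(-29) - 62 = ((6 + (7 - 5))/(5 + (7 - 5)))*(-29) - 62 = ((6 + 2)/(5 + 2))*(-29) - 62 = (8/7)*(-29) - 62 = -232/7 - 62 = -666/7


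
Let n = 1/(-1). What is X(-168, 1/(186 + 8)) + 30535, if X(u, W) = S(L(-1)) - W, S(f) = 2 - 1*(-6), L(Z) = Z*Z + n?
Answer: 5925341/194 ≈ 30543.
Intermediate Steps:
n = -1
L(Z) = -1 + Z**2 (L(Z) = Z*Z - 1 = Z**2 - 1 = -1 + Z**2)
S(f) = 8 (S(f) = 2 + 6 = 8)
X(u, W) = 8 - W
X(-168, 1/(186 + 8)) + 30535 = (8 - 1/(186 + 8)) + 30535 = (8 - 1/194) + 30535 = 1551/194 + 30535 = 5925341/194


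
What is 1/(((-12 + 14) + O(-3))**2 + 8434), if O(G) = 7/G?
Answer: 9/75907 ≈ 0.00011857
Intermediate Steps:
1/(((-12 + 14) + O(-3))**2 + 8434) = 1/(((-12 + 14) + 7/(-3))**2 + 8434) = 1/((2 + 7*(-1/3))**2 + 8434) = 1/((2 - 7/3)**2 + 8434) = 1/((-1/3)**2 + 8434) = 1/(1/9 + 8434) = 1/(75907/9) = 9/75907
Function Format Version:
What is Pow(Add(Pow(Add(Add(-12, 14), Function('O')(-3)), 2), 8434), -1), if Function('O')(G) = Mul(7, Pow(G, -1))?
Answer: Rational(9, 75907) ≈ 0.00011857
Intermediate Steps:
Pow(Add(Pow(Add(Add(-12, 14), Function('O')(-3)), 2), 8434), -1) = Pow(Add(Pow(Add(Add(-12, 14), Mul(7, Pow(-3, -1))), 2), 8434), -1) = Pow(Add(Pow(Add(2, Mul(7, Rational(-1, 3))), 2), 8434), -1) = Pow(Add(Pow(Add(2, Rational(-7, 3)), 2), 8434), -1) = Pow(Add(Pow(Rational(-1, 3), 2), 8434), -1) = Pow(Add(Rational(1, 9), 8434), -1) = Pow(Rational(75907, 9), -1) = Rational(9, 75907)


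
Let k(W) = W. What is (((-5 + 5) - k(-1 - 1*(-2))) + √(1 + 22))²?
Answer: (1 - √23)² ≈ 14.408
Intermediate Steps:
(((-5 + 5) - k(-1 - 1*(-2))) + √(1 + 22))² = (((-5 + 5) - (-1 - 1*(-2))) + √(1 + 22))² = ((0 - (-1 + 2)) + √23)² = ((0 - 1*1) + √23)² = ((0 - 1) + √23)² = (-1 + √23)²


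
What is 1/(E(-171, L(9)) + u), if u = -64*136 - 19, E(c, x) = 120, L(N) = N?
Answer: -1/8603 ≈ -0.00011624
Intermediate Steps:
u = -8723 (u = -8704 - 19 = -8723)
1/(E(-171, L(9)) + u) = 1/(120 - 8723) = 1/(-8603) = -1/8603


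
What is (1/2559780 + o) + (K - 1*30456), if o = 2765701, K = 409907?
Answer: 8050897186561/2559780 ≈ 3.1452e+6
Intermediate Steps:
(1/2559780 + o) + (K - 1*30456) = (1/2559780 + 2765701) + (409907 - 1*30456) = (1/2559780 + 2765701) + (409907 - 30456) = 7079586105781/2559780 + 379451 = 8050897186561/2559780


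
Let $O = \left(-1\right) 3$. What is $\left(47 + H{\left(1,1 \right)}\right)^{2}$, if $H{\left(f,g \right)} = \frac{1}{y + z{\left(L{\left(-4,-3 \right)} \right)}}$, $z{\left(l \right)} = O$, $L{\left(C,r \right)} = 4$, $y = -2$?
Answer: $\frac{54756}{25} \approx 2190.2$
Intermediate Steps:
$O = -3$
$z{\left(l \right)} = -3$
$H{\left(f,g \right)} = - \frac{1}{5}$ ($H{\left(f,g \right)} = \frac{1}{-2 - 3} = \frac{1}{-5} = - \frac{1}{5}$)
$\left(47 + H{\left(1,1 \right)}\right)^{2} = \left(47 - \frac{1}{5}\right)^{2} = \left(\frac{234}{5}\right)^{2} = \frac{54756}{25}$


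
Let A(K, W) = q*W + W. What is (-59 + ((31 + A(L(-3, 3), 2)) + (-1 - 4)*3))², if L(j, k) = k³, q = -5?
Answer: 2601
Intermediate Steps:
A(K, W) = -4*W (A(K, W) = -5*W + W = -4*W)
(-59 + ((31 + A(L(-3, 3), 2)) + (-1 - 4)*3))² = (-59 + ((31 - 4*2) + (-1 - 4)*3))² = (-59 + ((31 - 8) - 5*3))² = (-59 + (23 - 15))² = (-59 + 8)² = (-51)² = 2601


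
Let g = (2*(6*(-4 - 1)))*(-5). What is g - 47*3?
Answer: 159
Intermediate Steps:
g = 300 (g = (2*(6*(-5)))*(-5) = (2*(-30))*(-5) = -60*(-5) = 300)
g - 47*3 = 300 - 47*3 = 300 - 1*141 = 300 - 141 = 159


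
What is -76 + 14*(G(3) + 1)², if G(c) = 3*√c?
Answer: 316 + 84*√3 ≈ 461.49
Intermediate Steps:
-76 + 14*(G(3) + 1)² = -76 + 14*(3*√3 + 1)² = -76 + 14*(1 + 3*√3)²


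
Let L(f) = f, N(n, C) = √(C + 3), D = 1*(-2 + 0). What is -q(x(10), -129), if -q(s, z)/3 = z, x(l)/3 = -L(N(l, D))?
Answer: -387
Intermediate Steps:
D = -2 (D = 1*(-2) = -2)
N(n, C) = √(3 + C)
x(l) = -3 (x(l) = 3*(-√(3 - 2)) = 3*(-√1) = 3*(-1*1) = 3*(-1) = -3)
q(s, z) = -3*z
-q(x(10), -129) = -(-3)*(-129) = -1*387 = -387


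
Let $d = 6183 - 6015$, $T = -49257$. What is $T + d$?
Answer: $-49089$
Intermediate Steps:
$d = 168$
$T + d = -49257 + 168 = -49089$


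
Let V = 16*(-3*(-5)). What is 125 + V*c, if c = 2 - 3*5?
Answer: -2995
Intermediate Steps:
V = 240 (V = 16*15 = 240)
c = -13 (c = 2 - 15 = -13)
125 + V*c = 125 + 240*(-13) = 125 - 3120 = -2995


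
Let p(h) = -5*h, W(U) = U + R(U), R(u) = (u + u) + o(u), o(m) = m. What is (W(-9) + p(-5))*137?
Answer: -1507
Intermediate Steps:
R(u) = 3*u (R(u) = (u + u) + u = 2*u + u = 3*u)
W(U) = 4*U (W(U) = U + 3*U = 4*U)
(W(-9) + p(-5))*137 = (4*(-9) - 5*(-5))*137 = (-36 + 25)*137 = -11*137 = -1507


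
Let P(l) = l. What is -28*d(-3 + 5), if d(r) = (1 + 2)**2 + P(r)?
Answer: -308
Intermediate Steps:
d(r) = 9 + r (d(r) = (1 + 2)**2 + r = 3**2 + r = 9 + r)
-28*d(-3 + 5) = -28*(9 + (-3 + 5)) = -28*(9 + 2) = -28*11 = -308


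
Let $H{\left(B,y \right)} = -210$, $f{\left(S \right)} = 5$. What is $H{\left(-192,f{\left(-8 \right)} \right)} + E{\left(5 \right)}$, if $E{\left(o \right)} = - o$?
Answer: $-215$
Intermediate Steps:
$H{\left(-192,f{\left(-8 \right)} \right)} + E{\left(5 \right)} = -210 - 5 = -215$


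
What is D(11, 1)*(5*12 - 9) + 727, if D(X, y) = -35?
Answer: -1058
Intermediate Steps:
D(11, 1)*(5*12 - 9) + 727 = -35*(5*12 - 9) + 727 = -35*(60 - 9) + 727 = -35*51 + 727 = -1785 + 727 = -1058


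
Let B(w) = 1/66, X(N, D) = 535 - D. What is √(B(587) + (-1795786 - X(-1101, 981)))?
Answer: I*√7820500974/66 ≈ 1339.9*I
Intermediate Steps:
B(w) = 1/66
√(B(587) + (-1795786 - X(-1101, 981))) = √(1/66 + (-1795786 - (535 - 1*981))) = √(1/66 + (-1795786 - (535 - 981))) = √(1/66 + (-1795786 - 1*(-446))) = √(1/66 + (-1795786 + 446)) = √(1/66 - 1795340) = √(-118492439/66) = I*√7820500974/66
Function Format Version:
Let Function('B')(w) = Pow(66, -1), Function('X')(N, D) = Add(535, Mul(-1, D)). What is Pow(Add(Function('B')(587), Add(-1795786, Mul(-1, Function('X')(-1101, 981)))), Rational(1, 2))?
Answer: Mul(Rational(1, 66), I, Pow(7820500974, Rational(1, 2))) ≈ Mul(1339.9, I)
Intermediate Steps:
Function('B')(w) = Rational(1, 66)
Pow(Add(Function('B')(587), Add(-1795786, Mul(-1, Function('X')(-1101, 981)))), Rational(1, 2)) = Pow(Add(Rational(1, 66), Add(-1795786, Mul(-1, Add(535, Mul(-1, 981))))), Rational(1, 2)) = Pow(Add(Rational(1, 66), Add(-1795786, Mul(-1, Add(535, -981)))), Rational(1, 2)) = Pow(Add(Rational(1, 66), Add(-1795786, Mul(-1, -446))), Rational(1, 2)) = Pow(Add(Rational(1, 66), Add(-1795786, 446)), Rational(1, 2)) = Pow(Add(Rational(1, 66), -1795340), Rational(1, 2)) = Pow(Rational(-118492439, 66), Rational(1, 2)) = Mul(Rational(1, 66), I, Pow(7820500974, Rational(1, 2)))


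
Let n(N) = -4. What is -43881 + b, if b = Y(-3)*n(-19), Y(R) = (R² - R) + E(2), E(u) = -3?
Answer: -43917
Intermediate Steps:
Y(R) = -3 + R² - R (Y(R) = (R² - R) - 3 = -3 + R² - R)
b = -36 (b = (-3 + (-3)² - 1*(-3))*(-4) = (-3 + 9 + 3)*(-4) = 9*(-4) = -36)
-43881 + b = -43881 - 36 = -43917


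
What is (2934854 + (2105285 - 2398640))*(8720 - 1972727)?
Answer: -5187922526493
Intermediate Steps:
(2934854 + (2105285 - 2398640))*(8720 - 1972727) = (2934854 - 293355)*(-1964007) = 2641499*(-1964007) = -5187922526493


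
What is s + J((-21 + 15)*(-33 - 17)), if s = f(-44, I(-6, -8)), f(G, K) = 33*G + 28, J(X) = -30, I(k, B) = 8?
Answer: -1454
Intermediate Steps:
f(G, K) = 28 + 33*G
s = -1424 (s = 28 + 33*(-44) = 28 - 1452 = -1424)
s + J((-21 + 15)*(-33 - 17)) = -1424 - 30 = -1454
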